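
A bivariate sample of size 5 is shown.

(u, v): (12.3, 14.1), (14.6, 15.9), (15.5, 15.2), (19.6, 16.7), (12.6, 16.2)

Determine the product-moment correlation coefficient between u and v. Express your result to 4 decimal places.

n = 5, Σu = 74.6, Σv = 78.1, Σu² = 1147.62, Σv² = 1223.99, Σuv = 1172.61
nΣuv − ΣuΣv = 5863.05 − 5826.26 = 36.79
nΣu² − (Σu)² = 5738.1 − 5565.16 = 172.94; nΣv² − (Σv)² = 6119.95 − 6099.61 = 20.34
r = 36.79 / √(172.94 × 20.34) = 36.79 / 59.3094 ≈ 0.6203

0.6203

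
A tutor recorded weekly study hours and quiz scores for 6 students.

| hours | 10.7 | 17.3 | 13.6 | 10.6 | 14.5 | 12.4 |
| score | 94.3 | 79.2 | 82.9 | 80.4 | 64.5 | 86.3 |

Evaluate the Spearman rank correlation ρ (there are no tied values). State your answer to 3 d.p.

-0.600

Rank hours: 2, 6, 4, 1, 5, 3
Rank score: 6, 2, 4, 3, 1, 5
d = rank(hours) − rank(score): -4, 4, 0, -2, 4, -2; Σd² = 56
ρ = 1 − 6Σd² / [n(n²−1)] = 1 − 6×56 / (6×35) = 1 − 336/210 ≈ -0.600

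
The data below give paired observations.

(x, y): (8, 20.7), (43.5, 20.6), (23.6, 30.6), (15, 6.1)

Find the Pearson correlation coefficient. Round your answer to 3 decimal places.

n = 4, Σx = 90.1, Σy = 78, Σx² = 2738.21, Σy² = 1826.42, Σxy = 1875.36
nΣxy − ΣxΣy = 7501.44 − 7027.8 = 473.64
nΣx² − (Σx)² = 10952.84 − 8118.01 = 2834.83; nΣy² − (Σy)² = 7305.68 − 6084 = 1221.68
r = 473.64 / √(2834.83 × 1221.68) = 473.64 / 1860.9823 ≈ 0.255

0.255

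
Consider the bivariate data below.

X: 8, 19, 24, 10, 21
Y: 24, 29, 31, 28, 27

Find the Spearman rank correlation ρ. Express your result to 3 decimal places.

0.700

Rank X: 1, 3, 5, 2, 4
Rank Y: 1, 4, 5, 3, 2
d = rank(X) − rank(Y): 0, -1, 0, -1, 2; Σd² = 6
ρ = 1 − 6Σd² / [n(n²−1)] = 1 − 6×6 / (5×24) = 1 − 36/120 ≈ 0.700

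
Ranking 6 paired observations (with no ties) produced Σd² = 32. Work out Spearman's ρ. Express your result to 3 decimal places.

ρ = 1 − 6Σd² / [n(n²−1)] = 1 − 6×32 / (6×35)
  = 1 − 192/210 = 1 − 0.9143 ≈ 0.086

0.086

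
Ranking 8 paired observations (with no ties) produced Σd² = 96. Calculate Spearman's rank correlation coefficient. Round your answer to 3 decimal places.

ρ = 1 − 6Σd² / [n(n²−1)] = 1 − 6×96 / (8×63)
  = 1 − 576/504 = 1 − 1.1429 ≈ -0.143

-0.143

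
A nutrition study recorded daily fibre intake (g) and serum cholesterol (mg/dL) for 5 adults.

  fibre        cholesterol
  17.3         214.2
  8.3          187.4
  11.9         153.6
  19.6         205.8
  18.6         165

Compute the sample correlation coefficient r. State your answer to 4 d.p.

n = 5, Σx = 75.7, Σy = 926, Σx² = 1239.91, Σy² = 174172, Σxy = 14191.6
nΣxy − ΣxΣy = 70958 − 70098.2 = 859.8
nΣx² − (Σx)² = 6199.55 − 5730.49 = 469.06; nΣy² − (Σy)² = 870860 − 857476 = 13384
r = 859.8 / √(469.06 × 13384) = 859.8 / 2505.5736 ≈ 0.3432

0.3432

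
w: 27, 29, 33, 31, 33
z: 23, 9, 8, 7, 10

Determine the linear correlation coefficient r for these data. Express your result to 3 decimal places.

n = 5, Σw = 153, Σz = 57, Σw² = 4709, Σz² = 823, Σwz = 1693
nΣwz − ΣwΣz = 8465 − 8721 = -256
nΣw² − (Σw)² = 23545 − 23409 = 136; nΣz² − (Σz)² = 4115 − 3249 = 866
r = -256 / √(136 × 866) = -256 / 343.1851 ≈ -0.746

-0.746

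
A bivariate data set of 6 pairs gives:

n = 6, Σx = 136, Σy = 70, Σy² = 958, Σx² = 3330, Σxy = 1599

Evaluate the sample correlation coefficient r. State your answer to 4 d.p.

r = (nΣxy − ΣxΣy) / √[(nΣx² − (Σx)²)(nΣy² − (Σy)²)]
Numerator: 6×1599 − 136×70 = 74
Denominator: √[(19980 − 18496)(5748 − 4900)] = √[1484 × 848] = 1121.7986
r = 74 / 1121.7986 ≈ 0.0660

0.0660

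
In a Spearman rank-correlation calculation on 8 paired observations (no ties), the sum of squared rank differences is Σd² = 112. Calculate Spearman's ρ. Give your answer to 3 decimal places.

-0.333

ρ = 1 − 6Σd² / [n(n²−1)] = 1 − 6×112 / (8×63)
  = 1 − 672/504 = 1 − 1.3333 ≈ -0.333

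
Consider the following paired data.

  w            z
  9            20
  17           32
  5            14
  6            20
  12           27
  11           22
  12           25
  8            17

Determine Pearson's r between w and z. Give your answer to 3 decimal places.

n = 8, Σw = 80, Σz = 177, Σw² = 904, Σz² = 4147, Σwz = 1916
nΣwz − ΣwΣz = 15328 − 14160 = 1168
nΣw² − (Σw)² = 7232 − 6400 = 832; nΣz² − (Σz)² = 33176 − 31329 = 1847
r = 1168 / √(832 × 1847) = 1168 / 1239.6387 ≈ 0.942

0.942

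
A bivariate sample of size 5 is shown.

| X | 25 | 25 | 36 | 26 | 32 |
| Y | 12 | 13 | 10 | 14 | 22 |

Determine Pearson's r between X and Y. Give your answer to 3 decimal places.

0.090

n = 5, ΣX = 144, ΣY = 71, ΣX² = 4246, ΣY² = 1093, ΣXY = 2053
nΣXY − ΣXΣY = 10265 − 10224 = 41
nΣX² − (ΣX)² = 21230 − 20736 = 494; nΣY² − (ΣY)² = 5465 − 5041 = 424
r = 41 / √(494 × 424) = 41 / 457.6636 ≈ 0.090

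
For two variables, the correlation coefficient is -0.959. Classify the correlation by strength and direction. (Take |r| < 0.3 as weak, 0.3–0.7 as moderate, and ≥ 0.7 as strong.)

strong negative

r = -0.959 < 0 so the relationship is negative.
|r| = 0.959, which falls in the strong range.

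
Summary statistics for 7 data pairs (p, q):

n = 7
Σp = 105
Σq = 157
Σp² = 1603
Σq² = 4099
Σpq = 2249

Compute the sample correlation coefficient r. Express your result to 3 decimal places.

r = (nΣpq − ΣpΣq) / √[(nΣp² − (Σp)²)(nΣq² − (Σq)²)]
Numerator: 7×2249 − 105×157 = -742
Denominator: √[(11221 − 11025)(28693 − 24649)] = √[196 × 4044] = 890.2943
r = -742 / 890.2943 ≈ -0.833

-0.833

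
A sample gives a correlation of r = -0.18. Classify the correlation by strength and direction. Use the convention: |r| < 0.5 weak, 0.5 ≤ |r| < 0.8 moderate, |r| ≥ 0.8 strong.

weak negative

r = -0.18 < 0 so the relationship is negative.
|r| = 0.18, which falls in the weak range.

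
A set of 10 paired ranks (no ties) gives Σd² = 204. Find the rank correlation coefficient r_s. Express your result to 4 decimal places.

-0.2364

ρ = 1 − 6Σd² / [n(n²−1)] = 1 − 6×204 / (10×99)
  = 1 − 1224/990 = 1 − 1.23636 ≈ -0.2364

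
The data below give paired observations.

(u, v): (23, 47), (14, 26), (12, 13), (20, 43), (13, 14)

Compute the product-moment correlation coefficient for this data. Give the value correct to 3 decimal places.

0.971

n = 5, Σu = 82, Σv = 143, Σu² = 1438, Σv² = 5099, Σuv = 2643
nΣuv − ΣuΣv = 13215 − 11726 = 1489
nΣu² − (Σu)² = 7190 − 6724 = 466; nΣv² − (Σv)² = 25495 − 20449 = 5046
r = 1489 / √(466 × 5046) = 1489 / 1533.4393 ≈ 0.971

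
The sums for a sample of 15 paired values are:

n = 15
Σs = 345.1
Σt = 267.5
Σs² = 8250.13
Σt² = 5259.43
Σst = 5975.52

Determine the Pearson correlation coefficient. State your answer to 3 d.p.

-0.459

r = (nΣst − ΣsΣt) / √[(nΣs² − (Σs)²)(nΣt² − (Σt)²)]
Numerator: 15×5975.52 − 345.1×267.5 = -2681.45
Denominator: √[(123751.95 − 119094.01)(78891.45 − 71556.25)] = √[4657.94 × 7335.2] = 5845.2478
r = -2681.45 / 5845.2478 ≈ -0.459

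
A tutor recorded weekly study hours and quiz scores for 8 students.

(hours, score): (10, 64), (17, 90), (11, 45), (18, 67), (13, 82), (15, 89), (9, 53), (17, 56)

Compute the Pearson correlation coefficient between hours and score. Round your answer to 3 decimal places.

0.464

n = 8, Σx = 110, Σy = 546, Σx² = 1598, Σy² = 39300, Σxy = 7701
nΣxy − ΣxΣy = 61608 − 60060 = 1548
nΣx² − (Σx)² = 12784 − 12100 = 684; nΣy² − (Σy)² = 314400 − 298116 = 16284
r = 1548 / √(684 × 16284) = 1548 / 3337.4026 ≈ 0.464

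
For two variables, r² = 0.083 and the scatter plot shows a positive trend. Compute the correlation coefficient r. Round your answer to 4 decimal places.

|r| = √0.083 = 0.2881
The association is positive, so r = 0.2881.

0.2881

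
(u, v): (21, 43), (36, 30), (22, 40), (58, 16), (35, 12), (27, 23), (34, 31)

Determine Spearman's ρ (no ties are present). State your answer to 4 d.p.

-0.7500

Rank u: 1, 6, 2, 7, 5, 3, 4
Rank v: 7, 4, 6, 2, 1, 3, 5
d = rank(u) − rank(v): -6, 2, -4, 5, 4, 0, -1; Σd² = 98
ρ = 1 − 6Σd² / [n(n²−1)] = 1 − 6×98 / (7×48) = 1 − 588/336 ≈ -0.7500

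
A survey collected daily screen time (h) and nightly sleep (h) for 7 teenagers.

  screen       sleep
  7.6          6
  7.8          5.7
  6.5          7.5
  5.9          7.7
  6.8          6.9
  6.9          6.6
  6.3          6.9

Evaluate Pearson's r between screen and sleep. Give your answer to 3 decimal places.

n = 7, Σx = 47.8, Σy = 47.3, Σx² = 329.2, Σy² = 322.81, Σxy = 320.17
nΣxy − ΣxΣy = 2241.19 − 2260.94 = -19.75
nΣx² − (Σx)² = 2304.4 − 2284.84 = 19.56; nΣy² − (Σy)² = 2259.67 − 2237.29 = 22.38
r = -19.75 / √(19.56 × 22.38) = -19.75 / 20.9225 ≈ -0.944

-0.944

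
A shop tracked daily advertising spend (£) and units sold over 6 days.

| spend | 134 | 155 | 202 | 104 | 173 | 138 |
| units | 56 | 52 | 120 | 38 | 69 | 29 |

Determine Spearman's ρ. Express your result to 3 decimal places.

Rank spend: 2, 4, 6, 1, 5, 3
Rank units: 4, 3, 6, 2, 5, 1
d = rank(spend) − rank(units): -2, 1, 0, -1, 0, 2; Σd² = 10
ρ = 1 − 6Σd² / [n(n²−1)] = 1 − 6×10 / (6×35) = 1 − 60/210 ≈ 0.714

0.714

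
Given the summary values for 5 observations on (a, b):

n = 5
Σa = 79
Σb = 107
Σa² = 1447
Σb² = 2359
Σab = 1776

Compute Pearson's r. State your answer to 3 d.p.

r = (nΣab − ΣaΣb) / √[(nΣa² − (Σa)²)(nΣb² − (Σb)²)]
Numerator: 5×1776 − 79×107 = 427
Denominator: √[(7235 − 6241)(11795 − 11449)] = √[994 × 346] = 586.4503
r = 427 / 586.4503 ≈ 0.728

0.728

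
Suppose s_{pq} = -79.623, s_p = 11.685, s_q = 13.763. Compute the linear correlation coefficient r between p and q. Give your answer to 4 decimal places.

-0.4951

r = Cov(p,q) / (s_p · s_q) = -79.623 / (11.685 × 13.763)
  = -79.623 / 160.8207 ≈ -0.4951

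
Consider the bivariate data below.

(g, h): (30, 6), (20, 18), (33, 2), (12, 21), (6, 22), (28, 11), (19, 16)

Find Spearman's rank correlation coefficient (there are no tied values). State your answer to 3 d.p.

-0.964

Rank g: 6, 4, 7, 2, 1, 5, 3
Rank h: 2, 5, 1, 6, 7, 3, 4
d = rank(g) − rank(h): 4, -1, 6, -4, -6, 2, -1; Σd² = 110
ρ = 1 − 6Σd² / [n(n²−1)] = 1 − 6×110 / (7×48) = 1 − 660/336 ≈ -0.964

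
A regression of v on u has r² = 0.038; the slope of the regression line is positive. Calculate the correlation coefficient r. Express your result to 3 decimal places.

|r| = √0.038 = 0.195
The association is positive, so r = 0.195.

0.195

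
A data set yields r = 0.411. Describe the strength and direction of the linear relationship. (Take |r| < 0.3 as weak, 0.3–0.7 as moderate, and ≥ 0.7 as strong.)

moderate positive

r = 0.411 > 0 so the relationship is positive.
|r| = 0.411, which falls in the moderate range.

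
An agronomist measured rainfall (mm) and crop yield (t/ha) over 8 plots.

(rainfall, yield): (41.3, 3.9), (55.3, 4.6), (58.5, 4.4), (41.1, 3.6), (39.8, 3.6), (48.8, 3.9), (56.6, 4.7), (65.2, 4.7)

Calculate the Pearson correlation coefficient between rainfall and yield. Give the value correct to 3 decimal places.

n = 8, Σx = 406.6, Σy = 33.4, Σx² = 21295.32, Σy² = 141.04, Σxy = 1726.87
nΣxy − ΣxΣy = 13814.96 − 13580.44 = 234.52
nΣx² − (Σx)² = 170362.56 − 165323.56 = 5039; nΣy² − (Σy)² = 1128.32 − 1115.56 = 12.76
r = 234.52 / √(5039 × 12.76) = 234.52 / 253.5698 ≈ 0.925

0.925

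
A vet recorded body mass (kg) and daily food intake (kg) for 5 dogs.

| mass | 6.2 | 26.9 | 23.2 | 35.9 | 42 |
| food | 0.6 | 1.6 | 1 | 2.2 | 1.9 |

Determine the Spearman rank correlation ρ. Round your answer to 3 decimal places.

0.900

Rank mass: 1, 3, 2, 4, 5
Rank food: 1, 3, 2, 5, 4
d = rank(mass) − rank(food): 0, 0, 0, -1, 1; Σd² = 2
ρ = 1 − 6Σd² / [n(n²−1)] = 1 − 6×2 / (5×24) = 1 − 12/120 ≈ 0.900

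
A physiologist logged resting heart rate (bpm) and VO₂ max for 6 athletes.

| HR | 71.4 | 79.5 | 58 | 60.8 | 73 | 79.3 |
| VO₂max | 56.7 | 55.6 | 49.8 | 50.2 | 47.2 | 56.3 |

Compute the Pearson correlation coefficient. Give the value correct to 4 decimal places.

n = 6, Σx = 422, Σy = 315.8, Σx² = 30096.34, Σy² = 16703.86, Σxy = 22319.33
nΣxy − ΣxΣy = 133915.98 − 133267.6 = 648.38
nΣx² − (Σx)² = 180578.04 − 178084 = 2494.04; nΣy² − (Σy)² = 100223.16 − 99729.64 = 493.52
r = 648.38 / √(2494.04 × 493.52) = 648.38 / 1109.4407 ≈ 0.5844

0.5844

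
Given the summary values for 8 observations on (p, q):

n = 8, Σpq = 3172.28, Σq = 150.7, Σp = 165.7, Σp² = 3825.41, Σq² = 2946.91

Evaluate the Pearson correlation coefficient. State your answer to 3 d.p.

0.247

r = (nΣpq − ΣpΣq) / √[(nΣp² − (Σp)²)(nΣq² − (Σq)²)]
Numerator: 8×3172.28 − 165.7×150.7 = 407.25
Denominator: √[(30603.28 − 27456.49)(23575.28 − 22710.49)] = √[3146.79 × 864.79] = 1649.6401
r = 407.25 / 1649.6401 ≈ 0.247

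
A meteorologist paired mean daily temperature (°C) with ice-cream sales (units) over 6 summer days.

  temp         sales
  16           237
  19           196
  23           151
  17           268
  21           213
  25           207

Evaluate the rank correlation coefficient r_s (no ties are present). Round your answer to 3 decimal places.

-0.657

Rank temp: 1, 3, 5, 2, 4, 6
Rank sales: 5, 2, 1, 6, 4, 3
d = rank(temp) − rank(sales): -4, 1, 4, -4, 0, 3; Σd² = 58
ρ = 1 − 6Σd² / [n(n²−1)] = 1 − 6×58 / (6×35) = 1 − 348/210 ≈ -0.657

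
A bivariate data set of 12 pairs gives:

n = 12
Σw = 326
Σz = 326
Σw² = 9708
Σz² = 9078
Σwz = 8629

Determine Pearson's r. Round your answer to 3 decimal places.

r = (nΣwz − ΣwΣz) / √[(nΣw² − (Σw)²)(nΣz² − (Σz)²)]
Numerator: 12×8629 − 326×326 = -2728
Denominator: √[(116496 − 106276)(108936 − 106276)] = √[10220 × 2660] = 5213.9428
r = -2728 / 5213.9428 ≈ -0.523

-0.523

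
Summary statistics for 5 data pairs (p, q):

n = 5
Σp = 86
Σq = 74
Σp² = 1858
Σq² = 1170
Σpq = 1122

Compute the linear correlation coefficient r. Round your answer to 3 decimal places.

r = (nΣpq − ΣpΣq) / √[(nΣp² − (Σp)²)(nΣq² − (Σq)²)]
Numerator: 5×1122 − 86×74 = -754
Denominator: √[(9290 − 7396)(5850 − 5476)] = √[1894 × 374] = 841.6389
r = -754 / 841.6389 ≈ -0.896

-0.896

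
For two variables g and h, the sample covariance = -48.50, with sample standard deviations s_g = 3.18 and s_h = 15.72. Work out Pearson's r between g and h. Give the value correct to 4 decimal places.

r = Cov(g,h) / (s_g · s_h) = -48.50 / (3.18 × 15.72)
  = -48.50 / 49.9896 ≈ -0.9702

-0.9702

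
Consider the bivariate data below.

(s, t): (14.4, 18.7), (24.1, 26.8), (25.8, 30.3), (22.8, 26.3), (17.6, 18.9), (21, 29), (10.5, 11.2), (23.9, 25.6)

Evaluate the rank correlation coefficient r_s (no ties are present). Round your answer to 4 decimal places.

Rank s: 2, 7, 8, 5, 3, 4, 1, 6
Rank t: 2, 6, 8, 5, 3, 7, 1, 4
d = rank(s) − rank(t): 0, 1, 0, 0, 0, -3, 0, 2; Σd² = 14
ρ = 1 − 6Σd² / [n(n²−1)] = 1 − 6×14 / (8×63) = 1 − 84/504 ≈ 0.8333

0.8333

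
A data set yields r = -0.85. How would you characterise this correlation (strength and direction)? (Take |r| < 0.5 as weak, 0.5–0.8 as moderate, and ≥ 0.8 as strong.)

r = -0.85 < 0 so the relationship is negative.
|r| = 0.85, which falls in the strong range.

strong negative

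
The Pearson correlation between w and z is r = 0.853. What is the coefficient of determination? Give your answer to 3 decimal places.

r² = (0.853)² = 0.728

0.728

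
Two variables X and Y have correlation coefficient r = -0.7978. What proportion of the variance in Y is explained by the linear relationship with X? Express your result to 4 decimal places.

0.6365

r² = (-0.7978)² = 0.6365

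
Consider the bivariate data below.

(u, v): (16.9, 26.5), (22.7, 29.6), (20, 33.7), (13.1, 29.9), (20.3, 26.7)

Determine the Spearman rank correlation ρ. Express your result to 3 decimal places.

Rank u: 2, 5, 3, 1, 4
Rank v: 1, 3, 5, 4, 2
d = rank(u) − rank(v): 1, 2, -2, -3, 2; Σd² = 22
ρ = 1 − 6Σd² / [n(n²−1)] = 1 − 6×22 / (5×24) = 1 − 132/120 ≈ -0.100

-0.100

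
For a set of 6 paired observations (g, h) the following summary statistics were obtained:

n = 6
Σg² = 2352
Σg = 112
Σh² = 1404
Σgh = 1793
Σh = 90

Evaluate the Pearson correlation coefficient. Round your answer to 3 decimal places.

0.951

r = (nΣgh − ΣgΣh) / √[(nΣg² − (Σg)²)(nΣh² − (Σh)²)]
Numerator: 6×1793 − 112×90 = 678
Denominator: √[(14112 − 12544)(8424 − 8100)] = √[1568 × 324] = 712.7636
r = 678 / 712.7636 ≈ 0.951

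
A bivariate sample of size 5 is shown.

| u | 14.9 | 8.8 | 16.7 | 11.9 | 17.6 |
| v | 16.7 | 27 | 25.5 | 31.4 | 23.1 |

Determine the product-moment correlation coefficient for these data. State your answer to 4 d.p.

-0.4691

n = 5, Σu = 69.9, Σv = 123.7, Σu² = 1029.71, Σv² = 3177.71, Σuv = 1692.5
nΣuv − ΣuΣv = 8462.5 − 8646.63 = -184.13
nΣu² − (Σu)² = 5148.55 − 4886.01 = 262.54; nΣv² − (Σv)² = 15888.55 − 15301.69 = 586.86
r = -184.13 / √(262.54 × 586.86) = -184.13 / 392.5229 ≈ -0.4691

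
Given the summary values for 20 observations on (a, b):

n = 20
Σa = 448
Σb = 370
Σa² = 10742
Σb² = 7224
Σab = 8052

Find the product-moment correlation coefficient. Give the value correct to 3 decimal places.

-0.456

r = (nΣab − ΣaΣb) / √[(nΣa² − (Σa)²)(nΣb² − (Σb)²)]
Numerator: 20×8052 − 448×370 = -4720
Denominator: √[(214840 − 200704)(144480 − 136900)] = √[14136 × 7580] = 10351.3709
r = -4720 / 10351.3709 ≈ -0.456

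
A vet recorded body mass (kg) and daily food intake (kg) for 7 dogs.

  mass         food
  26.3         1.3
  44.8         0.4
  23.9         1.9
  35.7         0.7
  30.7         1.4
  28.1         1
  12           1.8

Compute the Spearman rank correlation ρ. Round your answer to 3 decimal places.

-0.857

Rank mass: 3, 7, 2, 6, 5, 4, 1
Rank food: 4, 1, 7, 2, 5, 3, 6
d = rank(mass) − rank(food): -1, 6, -5, 4, 0, 1, -5; Σd² = 104
ρ = 1 − 6Σd² / [n(n²−1)] = 1 − 6×104 / (7×48) = 1 − 624/336 ≈ -0.857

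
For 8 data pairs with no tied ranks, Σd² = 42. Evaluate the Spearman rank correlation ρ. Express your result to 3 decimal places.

0.500

ρ = 1 − 6Σd² / [n(n²−1)] = 1 − 6×42 / (8×63)
  = 1 − 252/504 = 1 − 0.5000 ≈ 0.500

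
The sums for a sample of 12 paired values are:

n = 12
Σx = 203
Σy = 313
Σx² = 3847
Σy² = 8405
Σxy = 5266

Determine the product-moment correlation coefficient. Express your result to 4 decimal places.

-0.0917

r = (nΣxy − ΣxΣy) / √[(nΣx² − (Σx)²)(nΣy² − (Σy)²)]
Numerator: 12×5266 − 203×313 = -347
Denominator: √[(46164 − 41209)(100860 − 97969)] = √[4955 × 2891] = 3784.8256
r = -347 / 3784.8256 ≈ -0.0917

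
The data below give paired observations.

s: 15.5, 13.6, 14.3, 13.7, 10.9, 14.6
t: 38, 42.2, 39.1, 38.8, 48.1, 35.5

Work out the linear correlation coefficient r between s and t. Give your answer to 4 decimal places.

n = 6, Σs = 82.6, Σt = 241.7, Σs² = 1149.36, Σt² = 9832.95, Σst = 3296.2
nΣst − ΣsΣt = 19777.2 − 19964.42 = -187.22
nΣs² − (Σs)² = 6896.16 − 6822.76 = 73.4; nΣt² − (Σt)² = 58997.7 − 58418.89 = 578.81
r = -187.22 / √(73.4 × 578.81) = -187.22 / 206.1181 ≈ -0.9083

-0.9083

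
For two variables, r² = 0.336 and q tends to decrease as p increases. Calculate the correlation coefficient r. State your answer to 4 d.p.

|r| = √0.336 = 0.5797
The association is negative, so r = −0.5797.

-0.5797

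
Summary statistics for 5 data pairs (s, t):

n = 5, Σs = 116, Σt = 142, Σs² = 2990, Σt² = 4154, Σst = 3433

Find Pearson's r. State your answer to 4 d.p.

r = (nΣst − ΣsΣt) / √[(nΣs² − (Σs)²)(nΣt² − (Σt)²)]
Numerator: 5×3433 − 116×142 = 693
Denominator: √[(14950 − 13456)(20770 − 20164)] = √[1494 × 606] = 951.5062
r = 693 / 951.5062 ≈ 0.7283

0.7283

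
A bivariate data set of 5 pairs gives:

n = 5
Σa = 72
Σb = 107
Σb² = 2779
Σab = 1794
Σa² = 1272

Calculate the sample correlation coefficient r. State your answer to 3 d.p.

0.746

r = (nΣab − ΣaΣb) / √[(nΣa² − (Σa)²)(nΣb² − (Σb)²)]
Numerator: 5×1794 − 72×107 = 1266
Denominator: √[(6360 − 5184)(13895 − 11449)] = √[1176 × 2446] = 1696.0236
r = 1266 / 1696.0236 ≈ 0.746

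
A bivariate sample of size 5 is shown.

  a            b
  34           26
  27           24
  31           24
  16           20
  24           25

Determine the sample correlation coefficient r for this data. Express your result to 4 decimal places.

n = 5, Σa = 132, Σb = 119, Σa² = 3678, Σb² = 2853, Σab = 3196
nΣab − ΣaΣb = 15980 − 15708 = 272
nΣa² − (Σa)² = 18390 − 17424 = 966; nΣb² − (Σb)² = 14265 − 14161 = 104
r = 272 / √(966 × 104) = 272 / 316.9606 ≈ 0.8582

0.8582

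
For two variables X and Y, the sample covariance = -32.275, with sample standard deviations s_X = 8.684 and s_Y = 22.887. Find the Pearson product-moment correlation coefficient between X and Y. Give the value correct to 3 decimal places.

r = Cov(X,Y) / (s_X · s_Y) = -32.275 / (8.684 × 22.887)
  = -32.275 / 198.7507 ≈ -0.162

-0.162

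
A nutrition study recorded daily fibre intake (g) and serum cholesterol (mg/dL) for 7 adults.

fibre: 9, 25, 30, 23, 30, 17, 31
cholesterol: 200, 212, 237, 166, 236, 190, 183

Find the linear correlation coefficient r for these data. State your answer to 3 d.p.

n = 7, Σx = 165, Σy = 1424, Σx² = 4285, Σy² = 293954, Σxy = 34011
nΣxy − ΣxΣy = 238077 − 234960 = 3117
nΣx² − (Σx)² = 29995 − 27225 = 2770; nΣy² − (Σy)² = 2057678 − 2027776 = 29902
r = 3117 / √(2770 × 29902) = 3117 / 9101.0186 ≈ 0.342

0.342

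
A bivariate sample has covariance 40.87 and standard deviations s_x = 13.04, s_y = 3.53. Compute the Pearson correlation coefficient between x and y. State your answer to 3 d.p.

0.888

r = Cov(x,y) / (s_x · s_y) = 40.87 / (13.04 × 3.53)
  = 40.87 / 46.0312 ≈ 0.888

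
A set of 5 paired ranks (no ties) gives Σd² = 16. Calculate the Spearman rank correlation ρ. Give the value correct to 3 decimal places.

0.200

ρ = 1 − 6Σd² / [n(n²−1)] = 1 − 6×16 / (5×24)
  = 1 − 96/120 = 1 − 0.8000 ≈ 0.200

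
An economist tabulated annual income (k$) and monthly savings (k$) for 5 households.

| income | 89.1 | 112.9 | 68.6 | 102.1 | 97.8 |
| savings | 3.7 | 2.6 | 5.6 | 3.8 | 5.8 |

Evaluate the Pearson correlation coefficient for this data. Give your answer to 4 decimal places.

-0.6675

n = 5, Σx = 470.5, Σy = 21.5, Σx² = 45380.43, Σy² = 99.89, Σxy = 1962.59
nΣxy − ΣxΣy = 9812.95 − 10115.75 = -302.8
nΣx² − (Σx)² = 226902.15 − 221370.25 = 5531.9; nΣy² − (Σy)² = 499.45 − 462.25 = 37.2
r = -302.8 / √(5531.9 × 37.2) = -302.8 / 453.6372 ≈ -0.6675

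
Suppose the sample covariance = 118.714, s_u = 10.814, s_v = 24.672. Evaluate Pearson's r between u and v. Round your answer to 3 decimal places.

0.445

r = Cov(u,v) / (s_u · s_v) = 118.714 / (10.814 × 24.672)
  = 118.714 / 266.8030 ≈ 0.445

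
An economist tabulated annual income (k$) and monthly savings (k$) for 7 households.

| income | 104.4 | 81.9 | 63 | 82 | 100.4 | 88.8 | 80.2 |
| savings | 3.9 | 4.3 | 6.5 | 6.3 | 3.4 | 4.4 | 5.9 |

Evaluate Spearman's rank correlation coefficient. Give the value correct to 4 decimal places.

-0.7857

Rank income: 7, 3, 1, 4, 6, 5, 2
Rank savings: 2, 3, 7, 6, 1, 4, 5
d = rank(income) − rank(savings): 5, 0, -6, -2, 5, 1, -3; Σd² = 100
ρ = 1 − 6Σd² / [n(n²−1)] = 1 − 6×100 / (7×48) = 1 − 600/336 ≈ -0.7857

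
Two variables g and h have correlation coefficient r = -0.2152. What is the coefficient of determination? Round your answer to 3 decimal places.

r² = (-0.2152)² = 0.046

0.046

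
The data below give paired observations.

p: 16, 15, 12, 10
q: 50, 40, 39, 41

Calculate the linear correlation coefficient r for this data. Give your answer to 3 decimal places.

n = 4, Σp = 53, Σq = 170, Σp² = 725, Σq² = 7302, Σpq = 2278
nΣpq − ΣpΣq = 9112 − 9010 = 102
nΣp² − (Σp)² = 2900 − 2809 = 91; nΣq² − (Σq)² = 29208 − 28900 = 308
r = 102 / √(91 × 308) = 102 / 167.4157 ≈ 0.609

0.609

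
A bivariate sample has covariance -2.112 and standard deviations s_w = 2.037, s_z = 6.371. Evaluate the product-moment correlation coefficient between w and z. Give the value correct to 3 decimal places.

r = Cov(w,z) / (s_w · s_z) = -2.112 / (2.037 × 6.371)
  = -2.112 / 12.9777 ≈ -0.163

-0.163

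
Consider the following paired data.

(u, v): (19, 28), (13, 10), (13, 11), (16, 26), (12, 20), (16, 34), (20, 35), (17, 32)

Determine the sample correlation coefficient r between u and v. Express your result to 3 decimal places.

0.803

n = 8, Σu = 126, Σv = 196, Σu² = 2044, Σv² = 5486, Σuv = 3249
nΣuv − ΣuΣv = 25992 − 24696 = 1296
nΣu² − (Σu)² = 16352 − 15876 = 476; nΣv² − (Σv)² = 43888 − 38416 = 5472
r = 1296 / √(476 × 5472) = 1296 / 1613.8996 ≈ 0.803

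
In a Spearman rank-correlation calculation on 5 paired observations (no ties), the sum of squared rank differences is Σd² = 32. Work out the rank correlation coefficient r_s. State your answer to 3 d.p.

ρ = 1 − 6Σd² / [n(n²−1)] = 1 − 6×32 / (5×24)
  = 1 − 192/120 = 1 − 1.6000 ≈ -0.600

-0.600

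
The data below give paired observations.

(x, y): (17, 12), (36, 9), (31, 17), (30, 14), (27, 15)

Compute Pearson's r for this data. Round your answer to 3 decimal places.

-0.109

n = 5, Σx = 141, Σy = 67, Σx² = 4175, Σy² = 935, Σxy = 1880
nΣxy − ΣxΣy = 9400 − 9447 = -47
nΣx² − (Σx)² = 20875 − 19881 = 994; nΣy² − (Σy)² = 4675 − 4489 = 186
r = -47 / √(994 × 186) = -47 / 429.9814 ≈ -0.109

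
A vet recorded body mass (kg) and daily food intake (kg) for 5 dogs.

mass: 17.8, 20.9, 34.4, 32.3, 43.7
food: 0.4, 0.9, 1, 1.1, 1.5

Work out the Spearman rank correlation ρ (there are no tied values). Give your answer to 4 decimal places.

Rank mass: 1, 2, 4, 3, 5
Rank food: 1, 2, 3, 4, 5
d = rank(mass) − rank(food): 0, 0, 1, -1, 0; Σd² = 2
ρ = 1 − 6Σd² / [n(n²−1)] = 1 − 6×2 / (5×24) = 1 − 12/120 ≈ 0.9000

0.9000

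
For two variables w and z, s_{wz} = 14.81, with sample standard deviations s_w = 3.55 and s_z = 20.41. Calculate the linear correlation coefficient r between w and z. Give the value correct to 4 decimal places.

0.2044

r = Cov(w,z) / (s_w · s_z) = 14.81 / (3.55 × 20.41)
  = 14.81 / 72.4555 ≈ 0.2044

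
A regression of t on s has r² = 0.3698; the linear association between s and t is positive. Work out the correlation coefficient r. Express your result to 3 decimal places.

|r| = √0.3698 = 0.608
The association is positive, so r = 0.608.

0.608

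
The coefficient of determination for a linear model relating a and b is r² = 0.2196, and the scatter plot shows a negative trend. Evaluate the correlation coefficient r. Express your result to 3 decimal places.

|r| = √0.2196 = 0.469
The association is negative, so r = −0.469.

-0.469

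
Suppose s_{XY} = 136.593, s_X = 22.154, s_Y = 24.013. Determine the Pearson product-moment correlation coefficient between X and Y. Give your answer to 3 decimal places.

0.257

r = Cov(X,Y) / (s_X · s_Y) = 136.593 / (22.154 × 24.013)
  = 136.593 / 531.9840 ≈ 0.257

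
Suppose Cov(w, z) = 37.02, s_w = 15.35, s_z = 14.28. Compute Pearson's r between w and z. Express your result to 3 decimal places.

r = Cov(w,z) / (s_w · s_z) = 37.02 / (15.35 × 14.28)
  = 37.02 / 219.1980 ≈ 0.169

0.169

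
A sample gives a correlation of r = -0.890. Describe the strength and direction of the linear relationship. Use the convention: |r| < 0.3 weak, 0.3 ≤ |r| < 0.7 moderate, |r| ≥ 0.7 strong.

r = -0.890 < 0 so the relationship is negative.
|r| = 0.890, which falls in the strong range.

strong negative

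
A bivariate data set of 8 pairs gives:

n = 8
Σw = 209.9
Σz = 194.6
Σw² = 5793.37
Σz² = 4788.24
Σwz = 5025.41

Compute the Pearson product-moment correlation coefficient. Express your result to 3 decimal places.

-0.643

r = (nΣwz − ΣwΣz) / √[(nΣw² − (Σw)²)(nΣz² − (Σz)²)]
Numerator: 8×5025.41 − 209.9×194.6 = -643.26
Denominator: √[(46346.96 − 44058.01)(38305.92 − 37869.16)] = √[2288.95 × 436.76] = 999.8609
r = -643.26 / 999.8609 ≈ -0.643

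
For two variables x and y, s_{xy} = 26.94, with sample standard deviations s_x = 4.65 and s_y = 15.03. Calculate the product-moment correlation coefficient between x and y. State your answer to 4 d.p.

r = Cov(x,y) / (s_x · s_y) = 26.94 / (4.65 × 15.03)
  = 26.94 / 69.8895 ≈ 0.3855

0.3855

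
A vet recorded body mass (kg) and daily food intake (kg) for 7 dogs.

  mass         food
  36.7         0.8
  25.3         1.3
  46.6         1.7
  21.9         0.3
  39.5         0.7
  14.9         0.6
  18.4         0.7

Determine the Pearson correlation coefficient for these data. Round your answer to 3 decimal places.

0.603

n = 7, Σx = 203.3, Σy = 6.1, Σx² = 6758.97, Σy² = 6.65, Σxy = 197.51
nΣxy − ΣxΣy = 1382.57 − 1240.13 = 142.44
nΣx² − (Σx)² = 47312.79 − 41330.89 = 5981.9; nΣy² − (Σy)² = 46.55 − 37.21 = 9.34
r = 142.44 / √(5981.9 × 9.34) = 142.44 / 236.3704 ≈ 0.603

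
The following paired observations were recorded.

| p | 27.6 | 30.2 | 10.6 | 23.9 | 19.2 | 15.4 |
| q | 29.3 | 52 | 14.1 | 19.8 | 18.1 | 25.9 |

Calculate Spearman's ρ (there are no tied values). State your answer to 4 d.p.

Rank p: 5, 6, 1, 4, 3, 2
Rank q: 5, 6, 1, 3, 2, 4
d = rank(p) − rank(q): 0, 0, 0, 1, 1, -2; Σd² = 6
ρ = 1 − 6Σd² / [n(n²−1)] = 1 − 6×6 / (6×35) = 1 − 36/210 ≈ 0.8286

0.8286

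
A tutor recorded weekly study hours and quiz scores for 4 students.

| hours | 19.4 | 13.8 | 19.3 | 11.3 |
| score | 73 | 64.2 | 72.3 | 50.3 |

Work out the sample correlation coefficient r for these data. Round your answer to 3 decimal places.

0.951

n = 4, Σx = 63.8, Σy = 259.8, Σx² = 1066.98, Σy² = 17208.02, Σxy = 4265.94
nΣxy − ΣxΣy = 17063.76 − 16575.24 = 488.52
nΣx² − (Σx)² = 4267.92 − 4070.44 = 197.48; nΣy² − (Σy)² = 68832.08 − 67496.04 = 1336.04
r = 488.52 / √(197.48 × 1336.04) = 488.52 / 513.6547 ≈ 0.951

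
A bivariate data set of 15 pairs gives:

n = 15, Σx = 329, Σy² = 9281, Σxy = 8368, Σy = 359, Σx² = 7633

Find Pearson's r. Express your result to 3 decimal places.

0.922

r = (nΣxy − ΣxΣy) / √[(nΣx² − (Σx)²)(nΣy² − (Σy)²)]
Numerator: 15×8368 − 329×359 = 7409
Denominator: √[(114495 − 108241)(139215 − 128881)] = √[6254 × 10334] = 8039.2062
r = 7409 / 8039.2062 ≈ 0.922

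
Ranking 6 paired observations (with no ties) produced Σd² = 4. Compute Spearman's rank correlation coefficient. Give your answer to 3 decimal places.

ρ = 1 − 6Σd² / [n(n²−1)] = 1 − 6×4 / (6×35)
  = 1 − 24/210 = 1 − 0.1143 ≈ 0.886

0.886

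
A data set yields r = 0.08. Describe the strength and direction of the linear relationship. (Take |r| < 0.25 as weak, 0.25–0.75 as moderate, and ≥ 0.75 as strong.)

r = 0.08 > 0 so the relationship is positive.
|r| = 0.08, which falls in the weak range.

weak positive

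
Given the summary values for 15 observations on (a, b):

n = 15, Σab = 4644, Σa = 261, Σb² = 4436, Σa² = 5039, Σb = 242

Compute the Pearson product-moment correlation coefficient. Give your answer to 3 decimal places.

r = (nΣab − ΣaΣb) / √[(nΣa² − (Σa)²)(nΣb² − (Σb)²)]
Numerator: 15×4644 − 261×242 = 6498
Denominator: √[(75585 − 68121)(66540 − 58564)] = √[7464 × 7976] = 7715.7543
r = 6498 / 7715.7543 ≈ 0.842

0.842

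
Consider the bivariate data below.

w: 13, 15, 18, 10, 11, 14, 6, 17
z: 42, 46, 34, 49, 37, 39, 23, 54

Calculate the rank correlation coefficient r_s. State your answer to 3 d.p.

Rank w: 4, 6, 8, 2, 3, 5, 1, 7
Rank z: 5, 6, 2, 7, 3, 4, 1, 8
d = rank(w) − rank(z): -1, 0, 6, -5, 0, 1, 0, -1; Σd² = 64
ρ = 1 − 6Σd² / [n(n²−1)] = 1 − 6×64 / (8×63) = 1 − 384/504 ≈ 0.238

0.238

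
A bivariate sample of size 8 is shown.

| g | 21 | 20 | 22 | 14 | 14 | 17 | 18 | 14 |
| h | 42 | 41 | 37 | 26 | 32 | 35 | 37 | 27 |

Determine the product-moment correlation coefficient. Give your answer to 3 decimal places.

n = 8, Σg = 140, Σh = 277, Σg² = 2526, Σh² = 9837, Σgh = 4967
nΣgh − ΣgΣh = 39736 − 38780 = 956
nΣg² − (Σg)² = 20208 − 19600 = 608; nΣh² − (Σh)² = 78696 − 76729 = 1967
r = 956 / √(608 × 1967) = 956 / 1093.5886 ≈ 0.874

0.874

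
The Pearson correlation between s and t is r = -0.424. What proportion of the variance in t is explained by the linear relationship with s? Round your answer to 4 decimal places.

r² = (-0.424)² = 0.1798

0.1798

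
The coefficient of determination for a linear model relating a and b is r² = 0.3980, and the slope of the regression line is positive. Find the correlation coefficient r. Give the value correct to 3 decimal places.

|r| = √0.3980 = 0.631
The association is positive, so r = 0.631.

0.631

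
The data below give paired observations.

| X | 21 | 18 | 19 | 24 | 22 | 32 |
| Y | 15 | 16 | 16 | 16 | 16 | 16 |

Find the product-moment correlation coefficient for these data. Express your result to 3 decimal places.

0.162

n = 6, ΣX = 136, ΣY = 95, ΣX² = 3210, ΣY² = 1505, ΣXY = 2155
nΣXY − ΣXΣY = 12930 − 12920 = 10
nΣX² − (ΣX)² = 19260 − 18496 = 764; nΣY² − (ΣY)² = 9030 − 9025 = 5
r = 10 / √(764 × 5) = 10 / 61.8061 ≈ 0.162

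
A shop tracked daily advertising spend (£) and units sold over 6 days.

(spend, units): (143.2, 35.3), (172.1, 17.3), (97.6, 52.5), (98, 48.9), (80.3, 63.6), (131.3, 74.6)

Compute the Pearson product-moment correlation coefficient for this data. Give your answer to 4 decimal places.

n = 6, Σx = 722.5, Σy = 292.2, Σx² = 92942.19, Σy² = 16302.96, Σxy = 32850.55
nΣxy − ΣxΣy = 197103.3 − 211114.5 = -14011.2
nΣx² − (Σx)² = 557653.14 − 522006.25 = 35646.89; nΣy² − (Σy)² = 97817.76 − 85380.84 = 12436.92
r = -14011.2 / √(35646.89 × 12436.92) = -14011.2 / 21055.5817 ≈ -0.6654

-0.6654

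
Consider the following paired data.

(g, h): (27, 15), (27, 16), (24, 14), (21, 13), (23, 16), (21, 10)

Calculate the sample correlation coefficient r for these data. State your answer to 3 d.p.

n = 6, Σg = 143, Σh = 84, Σg² = 3445, Σh² = 1202, Σgh = 2024
nΣgh − ΣgΣh = 12144 − 12012 = 132
nΣg² − (Σg)² = 20670 − 20449 = 221; nΣh² − (Σh)² = 7212 − 7056 = 156
r = 132 / √(221 × 156) = 132 / 185.6771 ≈ 0.711

0.711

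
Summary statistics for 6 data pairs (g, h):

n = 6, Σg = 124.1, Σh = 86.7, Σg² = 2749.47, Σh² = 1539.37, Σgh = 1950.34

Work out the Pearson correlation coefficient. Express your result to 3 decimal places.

0.687

r = (nΣgh − ΣgΣh) / √[(nΣg² − (Σg)²)(nΣh² − (Σh)²)]
Numerator: 6×1950.34 − 124.1×86.7 = 942.57
Denominator: √[(16496.82 − 15400.81)(9236.22 − 7516.89)] = √[1096.01 × 1719.33] = 1372.7355
r = 942.57 / 1372.7355 ≈ 0.687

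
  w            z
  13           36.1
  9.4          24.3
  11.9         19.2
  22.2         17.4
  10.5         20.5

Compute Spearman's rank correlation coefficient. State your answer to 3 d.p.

Rank w: 4, 1, 3, 5, 2
Rank z: 5, 4, 2, 1, 3
d = rank(w) − rank(z): -1, -3, 1, 4, -1; Σd² = 28
ρ = 1 − 6Σd² / [n(n²−1)] = 1 − 6×28 / (5×24) = 1 − 168/120 ≈ -0.400

-0.400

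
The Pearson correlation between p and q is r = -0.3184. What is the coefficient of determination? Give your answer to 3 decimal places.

r² = (-0.3184)² = 0.101

0.101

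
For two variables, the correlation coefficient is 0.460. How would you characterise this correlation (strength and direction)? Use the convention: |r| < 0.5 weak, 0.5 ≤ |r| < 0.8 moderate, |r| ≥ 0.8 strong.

weak positive

r = 0.460 > 0 so the relationship is positive.
|r| = 0.460, which falls in the weak range.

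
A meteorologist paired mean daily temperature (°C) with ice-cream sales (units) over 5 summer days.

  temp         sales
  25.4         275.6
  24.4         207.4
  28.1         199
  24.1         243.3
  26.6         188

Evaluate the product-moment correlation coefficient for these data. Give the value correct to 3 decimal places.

n = 5, Σx = 128.6, Σy = 1113.3, Σx² = 3318.5, Σy² = 253110.01, Σxy = 28517.03
nΣxy − ΣxΣy = 142585.15 − 143170.38 = -585.23
nΣx² − (Σx)² = 16592.5 − 16537.96 = 54.54; nΣy² − (Σy)² = 1265550.05 − 1239436.89 = 26113.16
r = -585.23 / √(54.54 × 26113.16) = -585.23 / 1193.4034 ≈ -0.490

-0.490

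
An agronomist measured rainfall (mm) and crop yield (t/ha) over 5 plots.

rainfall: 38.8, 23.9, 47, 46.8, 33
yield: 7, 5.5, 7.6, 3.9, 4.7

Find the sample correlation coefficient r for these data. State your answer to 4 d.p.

n = 5, Σx = 189.5, Σy = 28.7, Σx² = 7564.89, Σy² = 174.31, Σxy = 1097.87
nΣxy − ΣxΣy = 5489.35 − 5438.65 = 50.7
nΣx² − (Σx)² = 37824.45 − 35910.25 = 1914.2; nΣy² − (Σy)² = 871.55 − 823.69 = 47.86
r = 50.7 / √(1914.2 × 47.86) = 50.7 / 302.6774 ≈ 0.1675

0.1675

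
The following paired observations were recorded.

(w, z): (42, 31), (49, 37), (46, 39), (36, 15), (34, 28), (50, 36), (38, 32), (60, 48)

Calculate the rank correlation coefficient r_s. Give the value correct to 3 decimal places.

Rank w: 4, 6, 5, 2, 1, 7, 3, 8
Rank z: 3, 6, 7, 1, 2, 5, 4, 8
d = rank(w) − rank(z): 1, 0, -2, 1, -1, 2, -1, 0; Σd² = 12
ρ = 1 − 6Σd² / [n(n²−1)] = 1 − 6×12 / (8×63) = 1 − 72/504 ≈ 0.857

0.857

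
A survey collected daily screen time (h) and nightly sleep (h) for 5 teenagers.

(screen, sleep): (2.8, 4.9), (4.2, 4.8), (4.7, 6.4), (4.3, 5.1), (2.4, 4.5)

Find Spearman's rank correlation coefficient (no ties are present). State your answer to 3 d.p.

0.900

Rank screen: 2, 3, 5, 4, 1
Rank sleep: 3, 2, 5, 4, 1
d = rank(screen) − rank(sleep): -1, 1, 0, 0, 0; Σd² = 2
ρ = 1 − 6Σd² / [n(n²−1)] = 1 − 6×2 / (5×24) = 1 − 12/120 ≈ 0.900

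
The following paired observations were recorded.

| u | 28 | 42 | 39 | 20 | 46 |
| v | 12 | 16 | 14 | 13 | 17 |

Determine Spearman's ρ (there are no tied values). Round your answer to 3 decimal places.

0.900

Rank u: 2, 4, 3, 1, 5
Rank v: 1, 4, 3, 2, 5
d = rank(u) − rank(v): 1, 0, 0, -1, 0; Σd² = 2
ρ = 1 − 6Σd² / [n(n²−1)] = 1 − 6×2 / (5×24) = 1 − 12/120 ≈ 0.900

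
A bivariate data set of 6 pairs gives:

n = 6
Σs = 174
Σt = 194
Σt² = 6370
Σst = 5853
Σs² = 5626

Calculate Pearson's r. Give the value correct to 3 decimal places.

r = (nΣst − ΣsΣt) / √[(nΣs² − (Σs)²)(nΣt² − (Σt)²)]
Numerator: 6×5853 − 174×194 = 1362
Denominator: √[(33756 − 30276)(38220 − 37636)] = √[3480 × 584] = 1425.5946
r = 1362 / 1425.5946 ≈ 0.955

0.955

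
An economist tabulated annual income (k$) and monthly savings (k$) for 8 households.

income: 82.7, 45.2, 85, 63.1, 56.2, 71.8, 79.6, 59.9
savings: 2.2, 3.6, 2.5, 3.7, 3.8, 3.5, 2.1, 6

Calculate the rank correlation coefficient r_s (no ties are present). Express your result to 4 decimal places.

-0.7381

Rank income: 7, 1, 8, 4, 2, 5, 6, 3
Rank savings: 2, 5, 3, 6, 7, 4, 1, 8
d = rank(income) − rank(savings): 5, -4, 5, -2, -5, 1, 5, -5; Σd² = 146
ρ = 1 − 6Σd² / [n(n²−1)] = 1 − 6×146 / (8×63) = 1 − 876/504 ≈ -0.7381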